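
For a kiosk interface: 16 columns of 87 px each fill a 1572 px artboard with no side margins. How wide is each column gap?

16 columns take 16·87 = 1392 px; remaining 180 splits into 15 column gaps.
g = 180 / 15 = 12 px.

12 px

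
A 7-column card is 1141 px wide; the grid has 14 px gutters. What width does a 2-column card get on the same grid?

316 px

1141 − 6·14 = 1057; ÷7 gives c = 151 px.
Span of 2: 2·151 + 1·14 = 302 + 14 = 316 px.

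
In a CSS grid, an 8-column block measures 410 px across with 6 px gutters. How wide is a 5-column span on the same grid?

Subtracting 7 gutters of 6 leaves 368 for 8 columns, so c = 46 px.
5-column span = 5·46 + 4·6 = 254 px.

254 px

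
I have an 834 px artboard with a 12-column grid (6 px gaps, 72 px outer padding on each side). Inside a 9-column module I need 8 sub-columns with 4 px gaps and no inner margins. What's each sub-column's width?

Take off 144 px of margins, leaving 690 px.
690 − 11·6 = 624; ÷12 gives c = 52 px.
Span of 9: 9·52 + 8·6 = 468 + 48 = 516 px.
Subtracting 7 gaps of 4 leaves 488 for 8 columns, so d = 61 px.

61 px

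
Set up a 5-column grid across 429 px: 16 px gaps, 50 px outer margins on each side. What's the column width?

53 px

Inside the margins: 429 − 100 = 329 px.
Subtracting 4 gaps of 16 leaves 265 for 5 columns, so c = 53 px.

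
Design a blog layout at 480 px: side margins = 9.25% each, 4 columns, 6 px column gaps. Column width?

93.3 px

480 × (1 − 2·9.25%) = 480 × 81.5% = 391.2 px for the columns.
4 columns + 3 column gaps: 4c + 3·6 = 391.2.
4c = 391.2 − 18 = 373.2, so c = 93.3 px.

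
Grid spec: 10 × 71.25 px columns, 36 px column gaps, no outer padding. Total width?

1036.5 px

Summing: 712.5 + 324 = 1036.5 px.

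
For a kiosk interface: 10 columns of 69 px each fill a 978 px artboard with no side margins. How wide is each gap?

32 px

10 columns take 10·69 = 690 px; remaining 288 splits into 9 gaps.
g = 288 / 9 = 32 px.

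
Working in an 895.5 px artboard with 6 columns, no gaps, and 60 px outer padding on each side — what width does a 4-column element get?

517 px

Content width = 895.5 − 2·60 = 775.5 px.
With no gaps, each column is 775.5/6 = 129.25 px.
4-column span = 4·129.25 = 517 px.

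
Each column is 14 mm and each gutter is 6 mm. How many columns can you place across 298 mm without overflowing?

Each extra column adds 14 + 6 = 20 mm.
(298 + 6) / 20 = 15.20, so 15 columns fit.

15 columns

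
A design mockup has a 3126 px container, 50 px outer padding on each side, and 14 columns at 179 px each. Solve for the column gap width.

Subtract both margins: 3126 − 2·50 = 3026 px.
Columns use 2506 px, leaving 520 px across 13 column gaps = 40 px each.

40 px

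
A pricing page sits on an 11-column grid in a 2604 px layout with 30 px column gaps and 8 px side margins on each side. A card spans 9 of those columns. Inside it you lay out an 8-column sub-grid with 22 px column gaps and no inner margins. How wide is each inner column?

Take off 16 px of margins, leaving 2588 px.
2588 − 10·30 = 2288; ÷11 gives c = 208 px.
Span of 9: 9·208 + 8·30 = 1872 + 240 = 2112 px.
2112 − 7·22 = 1958; ÷8 gives d = 244.75 px.

244.75 px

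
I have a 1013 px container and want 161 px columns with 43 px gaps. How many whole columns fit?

5 columns

k columns need k·161 + (k−1)·43 = k·204 − 43.
k·204 − 43 ≤ 1013 → k ≤ 1056 / 204 ≈ 5.18, so k = 5.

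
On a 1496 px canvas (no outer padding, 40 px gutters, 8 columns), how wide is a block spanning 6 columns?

Subtracting 7 gutters of 40 leaves 1216 for 8 columns, so c = 152 px.
6-column span = 6·152 + 5·40 = 1112 px.

1112 px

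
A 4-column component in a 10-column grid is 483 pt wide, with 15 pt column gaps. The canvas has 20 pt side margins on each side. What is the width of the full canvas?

4c + 3·15 = 483 → 4c = 438 → c = 109.5 pt.
Adding margins, columns and gutters: 40 + 1095 + 135 = 1270 pt.

1270 pt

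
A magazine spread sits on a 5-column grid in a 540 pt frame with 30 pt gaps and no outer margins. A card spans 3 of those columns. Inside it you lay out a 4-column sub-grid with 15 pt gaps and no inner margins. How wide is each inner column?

66.75 pt

5 columns + 4 gaps: 5c + 4·30 = 540.
5c = 540 − 120 = 420, so c = 84 pt.
Span of 3: 3·84 + 2·30 = 252 + 60 = 312 pt.
4d + 3·15 = 312 → 4d = 267 → d = 66.75 pt.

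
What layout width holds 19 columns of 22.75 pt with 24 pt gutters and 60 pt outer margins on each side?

984.25 pt

Adding margins, columns and gutters: 120 + 432.25 + 432 = 984.25 pt.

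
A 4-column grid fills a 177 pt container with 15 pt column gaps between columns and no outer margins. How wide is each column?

4c + 3·15 = 177 → 4c = 132 → c = 33 pt.

33 pt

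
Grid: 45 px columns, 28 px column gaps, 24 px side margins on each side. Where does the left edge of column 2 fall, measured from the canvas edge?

97 px

Each column+gutter stride is 73 px; 1 of them past the 24 px margin is 24 + 73 = 97 px.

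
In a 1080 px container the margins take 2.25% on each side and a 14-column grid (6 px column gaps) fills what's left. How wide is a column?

Margins: 2.25% × 1080 = 24.3 px each, so content = 1080 − 48.6 = 1031.4 px.
Subtracting 13 column gaps of 6 leaves 953.4 for 14 columns, so c = 68.1 px.

68.1 px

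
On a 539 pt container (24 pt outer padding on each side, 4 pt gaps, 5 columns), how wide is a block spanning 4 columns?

392 pt

Content width = 539 − 2·24 = 491 pt.
491 − 4·4 = 475; ÷5 gives c = 95 pt.
4 columns plus 3 gaps: 380 + 12 = 392 pt.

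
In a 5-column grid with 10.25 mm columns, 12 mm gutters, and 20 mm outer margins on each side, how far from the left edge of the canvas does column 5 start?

Before column 5: the margin + 4 columns + 4 gutters.
Offset = 20 + 4·(10.25 + 12) = 20 + 89 = 109 mm.

109 mm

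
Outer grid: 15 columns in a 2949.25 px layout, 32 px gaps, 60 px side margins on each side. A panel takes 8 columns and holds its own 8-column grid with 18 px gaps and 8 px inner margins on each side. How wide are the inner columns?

Outer content = 2949.25 − 2·60 = 2829.25 px.
15 columns + 14 gaps: 15c + 14·32 = 2829.25.
15c = 2829.25 − 448 = 2381.25, so c = 158.75 px.
8 columns plus 7 gaps: 1270 + 224 = 1494 px.
Inner content = 1494 − 2·8 = 1478 px.
1478 − 7·18 = 1352; ÷8 gives d = 169 px.

169 px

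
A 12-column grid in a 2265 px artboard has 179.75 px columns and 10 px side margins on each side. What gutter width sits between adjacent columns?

8 px

Take off 20 px of margins, leaving 2245 px.
Columns use 2157 px, leaving 88 px across 11 gutters = 8 px each.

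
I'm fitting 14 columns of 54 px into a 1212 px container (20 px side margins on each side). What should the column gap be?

Content width = 1212 − 2·20 = 1172 px.
14·54 + 13g = 1172 → 13g = 416 → g = 32 px.

32 px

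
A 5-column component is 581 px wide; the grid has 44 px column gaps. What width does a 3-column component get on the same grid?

5c + 4·44 = 581 → 5c = 405 → c = 81 px.
3-column span = 3·81 + 2·44 = 331 px.

331 px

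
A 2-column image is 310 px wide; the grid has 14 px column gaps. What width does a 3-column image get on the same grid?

2 columns + 1 column gap: 2c + 1·14 = 310.
2c = 310 − 14 = 296, so c = 148 px.
3-column span = 3·148 + 2·14 = 472 px.

472 px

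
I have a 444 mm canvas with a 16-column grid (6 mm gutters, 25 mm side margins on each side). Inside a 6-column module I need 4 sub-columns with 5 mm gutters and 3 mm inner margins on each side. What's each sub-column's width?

Take off 50 mm of margins, leaving 394 mm.
Subtracting 15 gutters of 6 leaves 304 for 16 columns, so c = 19 mm.
6-column span = 6·19 + 5·6 = 144 mm.
Inner content = 144 − 2·3 = 138 mm.
4d + 3·5 = 138 → 4d = 123 → d = 30.75 mm.

30.75 mm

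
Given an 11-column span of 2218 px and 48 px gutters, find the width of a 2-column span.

2218 − 10·48 = 1738; ÷11 gives c = 158 px.
2 columns plus 1 gutter: 316 + 48 = 364 px.

364 px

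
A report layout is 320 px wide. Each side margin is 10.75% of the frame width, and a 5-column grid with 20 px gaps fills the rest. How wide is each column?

Margins: 10.75% × 320 = 34.4 px each, so content = 320 − 68.8 = 251.2 px.
5c + 4·20 = 251.2 → 5c = 171.2 → c = 34.24 px.

34.24 px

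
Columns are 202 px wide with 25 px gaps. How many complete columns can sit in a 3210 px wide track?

14 columns

Each extra column adds 202 + 25 = 227 px.
(3210 + 25) / 227 = 14.25, so 14 columns fit.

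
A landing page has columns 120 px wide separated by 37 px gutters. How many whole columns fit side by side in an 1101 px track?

7 columns

k columns need k·120 + (k−1)·37 = k·157 − 37.
k·157 − 37 ≤ 1101 → k ≤ 1138 / 157 ≈ 7.25, so k = 7.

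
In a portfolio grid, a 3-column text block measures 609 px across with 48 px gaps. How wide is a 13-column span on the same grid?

Subtracting 2 gaps of 48 leaves 513 for 3 columns, so c = 171 px.
Span of 13: 13·171 + 12·48 = 2223 + 576 = 2799 px.

2799 px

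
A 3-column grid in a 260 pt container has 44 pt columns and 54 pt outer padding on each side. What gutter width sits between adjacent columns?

Take off 108 pt of margins, leaving 152 pt.
Columns use 132 pt, leaving 20 pt across 2 gutters = 10 pt each.

10 pt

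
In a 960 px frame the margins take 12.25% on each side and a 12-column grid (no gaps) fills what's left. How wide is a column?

60.4 px

Each margin = 12.25% of 960 = 117.6 px; content = 960 − 2·117.6 = 724.8 px.
With no gaps, each column is 724.8/12 = 60.4 px.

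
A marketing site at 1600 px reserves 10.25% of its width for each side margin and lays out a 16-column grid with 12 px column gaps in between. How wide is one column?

Margins: 10.25% × 1600 = 164 px each, so content = 1600 − 328 = 1272 px.
16 columns + 15 column gaps: 16c + 15·12 = 1272.
16c = 1272 − 180 = 1092, so c = 68.25 px.

68.25 px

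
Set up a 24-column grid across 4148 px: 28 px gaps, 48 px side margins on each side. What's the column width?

Subtract both margins: 4148 − 2·48 = 4052 px.
24c + 23·28 = 4052 → 24c = 3408 → c = 142 px.

142 px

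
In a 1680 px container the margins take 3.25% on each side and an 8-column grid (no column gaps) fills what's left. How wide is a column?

196.35 px

Each margin = 3.25% of 1680 = 54.6 px; content = 1680 − 2·54.6 = 1570.8 px.
With no column gaps, each column is 1570.8/8 = 196.35 px.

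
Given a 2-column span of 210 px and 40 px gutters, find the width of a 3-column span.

2c + 1·40 = 210 → 2c = 170 → c = 85 px.
3 columns plus 2 gutters: 255 + 80 = 335 px.

335 px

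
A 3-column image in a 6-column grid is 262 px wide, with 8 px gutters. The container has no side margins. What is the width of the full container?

532 px

262 − 2·8 = 246; ÷3 gives c = 82 px.
Total width: 6·82 + 5·8 = 532 px.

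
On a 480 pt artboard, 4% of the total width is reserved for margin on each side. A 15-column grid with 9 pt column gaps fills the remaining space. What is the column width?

21.04 pt

Each margin = 4% of 480 = 19.2 pt; content = 480 − 2·19.2 = 441.6 pt.
15 columns + 14 column gaps: 15c + 14·9 = 441.6.
15c = 441.6 − 126 = 315.6, so c = 21.04 pt.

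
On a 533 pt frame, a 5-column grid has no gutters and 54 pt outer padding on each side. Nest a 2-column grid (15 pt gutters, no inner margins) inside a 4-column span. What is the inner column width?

Outer content = 533 − 2·54 = 425 pt.
425 / 5 = 85 pt per column.
4-column span = 4·85 = 340 pt.
Subtracting 1 gutter of 15 leaves 325 for 2 columns, so d = 162.5 pt.

162.5 pt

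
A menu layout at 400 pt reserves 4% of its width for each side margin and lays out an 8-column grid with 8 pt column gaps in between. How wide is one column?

39 pt

Each margin = 4% of 400 = 16 pt; content = 400 − 2·16 = 368 pt.
368 − 7·8 = 312; ÷8 gives c = 39 pt.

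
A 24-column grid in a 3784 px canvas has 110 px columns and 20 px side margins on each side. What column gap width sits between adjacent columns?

Content width = 3784 − 2·20 = 3744 px.
24 columns take 24·110 = 2640 px; remaining 1104 splits into 23 column gaps.
g = 1104 / 23 = 48 px.

48 px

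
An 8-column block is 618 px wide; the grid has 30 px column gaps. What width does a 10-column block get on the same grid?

8 columns + 7 column gaps: 8c + 7·30 = 618.
8c = 618 − 210 = 408, so c = 51 px.
Span of 10: 10·51 + 9·30 = 510 + 270 = 780 px.

780 px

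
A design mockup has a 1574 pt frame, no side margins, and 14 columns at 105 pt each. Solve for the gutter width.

8 pt

14 columns take 14·105 = 1470 pt; remaining 104 splits into 13 gutters.
g = 104 / 13 = 8 pt.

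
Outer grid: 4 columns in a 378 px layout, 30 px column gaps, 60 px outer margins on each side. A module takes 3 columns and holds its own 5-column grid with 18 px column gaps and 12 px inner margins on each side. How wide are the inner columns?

18 px

Inside the margins: 378 − 120 = 258 px.
4 columns + 3 column gaps: 4c + 3·30 = 258.
4c = 258 − 90 = 168, so c = 42 px.
3-column span = 3·42 + 2·30 = 186 px.
Inner content = 186 − 2·12 = 162 px.
5d + 4·18 = 162 → 5d = 90 → d = 18 px.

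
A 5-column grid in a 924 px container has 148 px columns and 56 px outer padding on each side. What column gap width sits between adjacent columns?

Subtract both margins: 924 − 2·56 = 812 px.
Columns use 740 px, leaving 72 px across 4 column gaps = 18 px each.

18 px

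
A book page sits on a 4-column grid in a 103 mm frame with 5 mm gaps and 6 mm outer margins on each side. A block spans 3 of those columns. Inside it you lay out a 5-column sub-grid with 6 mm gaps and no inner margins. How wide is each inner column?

8.6 mm

Take off 12 mm of margins, leaving 91 mm.
4 columns + 3 gaps: 4c + 3·5 = 91.
4c = 91 − 15 = 76, so c = 19 mm.
3-column span = 3·19 + 2·5 = 67 mm.
Subtracting 4 gaps of 6 leaves 43 for 5 columns, so d = 8.6 mm.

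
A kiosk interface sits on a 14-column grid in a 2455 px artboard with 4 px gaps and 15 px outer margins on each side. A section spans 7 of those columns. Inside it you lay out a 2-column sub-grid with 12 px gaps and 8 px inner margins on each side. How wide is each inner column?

591.25 px

Outer content = 2455 − 2·15 = 2425 px.
2425 − 13·4 = 2373; ÷14 gives c = 169.5 px.
7-column span = 7·169.5 + 6·4 = 1210.5 px.
Inner content = 1210.5 − 2·8 = 1194.5 px.
Subtracting 1 gap of 12 leaves 1182.5 for 2 columns, so d = 591.25 px.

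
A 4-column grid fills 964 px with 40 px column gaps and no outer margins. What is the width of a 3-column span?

4c + 3·40 = 964 → 4c = 844 → c = 211 px.
3 columns plus 2 column gaps: 633 + 80 = 713 px.

713 px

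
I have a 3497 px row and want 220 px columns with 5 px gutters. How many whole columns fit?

15 columns

15 columns: 15·220 + 14·5 = 3370 px ≤ 3497.
16 columns: 3595 px > 3497. So 15.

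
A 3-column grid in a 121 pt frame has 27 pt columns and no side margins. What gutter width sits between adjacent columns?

3 columns take 3·27 = 81 pt; remaining 40 splits into 2 gutters.
g = 40 / 2 = 20 pt.

20 pt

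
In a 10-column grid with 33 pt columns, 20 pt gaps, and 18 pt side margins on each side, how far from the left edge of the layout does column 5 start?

Each column+gutter stride is 53 pt; 4 of them past the 18 pt margin is 18 + 212 = 230 pt.

230 pt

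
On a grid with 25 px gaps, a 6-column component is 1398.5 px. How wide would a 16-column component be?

1398.5 − 5·25 = 1273.5; ÷6 gives c = 212.25 px.
16 columns plus 15 gaps: 3396 + 375 = 3771 px.

3771 px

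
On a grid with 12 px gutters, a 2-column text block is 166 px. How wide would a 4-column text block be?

2c + 1·12 = 166 → 2c = 154 → c = 77 px.
Span of 4: 4·77 + 3·12 = 308 + 36 = 344 px.

344 px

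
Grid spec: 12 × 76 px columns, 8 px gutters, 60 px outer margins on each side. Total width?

1120 px

Adding margins, columns and gutters: 120 + 912 + 88 = 1120 px.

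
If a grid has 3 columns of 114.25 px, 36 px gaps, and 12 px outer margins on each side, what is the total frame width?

Total width: 2·12 + 3·114.25 + 2·36 = 438.75 px.

438.75 px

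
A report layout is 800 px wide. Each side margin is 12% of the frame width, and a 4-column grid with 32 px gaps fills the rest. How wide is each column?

Margins: 12% × 800 = 96 px each, so content = 800 − 192 = 608 px.
4c + 3·32 = 608 → 4c = 512 → c = 128 px.

128 px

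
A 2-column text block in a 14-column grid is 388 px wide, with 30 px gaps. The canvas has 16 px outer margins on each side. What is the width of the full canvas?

2928 px

2c + 1·30 = 388 → 2c = 358 → c = 179 px.
Total width: 2·16 + 14·179 + 13·30 = 2928 px.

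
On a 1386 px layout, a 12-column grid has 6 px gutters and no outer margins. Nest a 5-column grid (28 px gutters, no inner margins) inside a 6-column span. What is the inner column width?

12 columns + 11 gutters: 12c + 11·6 = 1386.
12c = 1386 − 66 = 1320, so c = 110 px.
6-column span = 6·110 + 5·6 = 690 px.
5 columns + 4 gutters: 5d + 4·28 = 690.
5d = 690 − 112 = 578, so d = 115.6 px.

115.6 px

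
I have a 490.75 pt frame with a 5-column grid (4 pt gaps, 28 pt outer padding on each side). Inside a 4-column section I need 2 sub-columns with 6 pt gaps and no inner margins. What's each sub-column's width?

170.5 pt

Inside the margins: 490.75 − 56 = 434.75 pt.
5c + 4·4 = 434.75 → 5c = 418.75 → c = 83.75 pt.
Span of 4: 4·83.75 + 3·4 = 335 + 12 = 347 pt.
347 − 1·6 = 341; ÷2 gives d = 170.5 pt.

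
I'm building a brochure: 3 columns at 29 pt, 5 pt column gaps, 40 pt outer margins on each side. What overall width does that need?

Canvas = 2·40 + 3·29 + 2·5 = 80 + 87 + 10 = 177 pt.

177 pt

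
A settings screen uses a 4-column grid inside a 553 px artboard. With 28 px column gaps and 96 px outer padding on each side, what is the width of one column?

69.25 px

Subtract both margins: 553 − 2·96 = 361 px.
4c + 3·28 = 361 → 4c = 277 → c = 69.25 px.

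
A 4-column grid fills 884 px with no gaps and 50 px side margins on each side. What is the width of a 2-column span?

Take off 100 px of margins, leaving 784 px.
With no gaps, each column is 784/4 = 196 px.
With no gaps, 2 columns span 2·196 = 392 px.

392 px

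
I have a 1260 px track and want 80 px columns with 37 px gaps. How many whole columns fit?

k columns need k·80 + (k−1)·37 = k·117 − 37.
k·117 − 37 ≤ 1260 → k ≤ 1297 / 117 ≈ 11.09, so k = 11.

11 columns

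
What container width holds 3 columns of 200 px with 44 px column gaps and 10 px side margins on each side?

708 px

Adding margins, columns and gutters: 20 + 600 + 88 = 708 px.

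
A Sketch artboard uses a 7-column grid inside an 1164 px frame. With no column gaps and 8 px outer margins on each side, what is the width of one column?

Content width = 1164 − 2·8 = 1148 px.
1148 / 7 = 164 px per column.

164 px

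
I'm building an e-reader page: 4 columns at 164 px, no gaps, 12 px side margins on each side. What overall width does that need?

680 px

Total width: 2·12 + 4·164 = 680 px.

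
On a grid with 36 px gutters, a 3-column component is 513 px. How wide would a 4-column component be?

696 px

3c + 2·36 = 513 → 3c = 441 → c = 147 px.
4 columns plus 3 gutters: 588 + 108 = 696 px.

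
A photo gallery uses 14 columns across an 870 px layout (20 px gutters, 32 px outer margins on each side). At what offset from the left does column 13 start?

740 px

Subtract both margins: 870 − 2·32 = 806 px.
14c + 13·20 = 806 → 14c = 546 → c = 39 px.
Before column 13: the margin + 12 columns + 12 gutters.
Offset = 32 + 12·(39 + 20) = 32 + 708 = 740 px.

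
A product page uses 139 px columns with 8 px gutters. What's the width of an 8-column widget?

1168 px

8 columns plus 7 gutters: 1112 + 56 = 1168 px.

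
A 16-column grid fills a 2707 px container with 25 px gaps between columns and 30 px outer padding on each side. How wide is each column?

142 px

Inside the margins: 2707 − 60 = 2647 px.
16 columns + 15 gaps: 16c + 15·25 = 2647.
16c = 2647 − 375 = 2272, so c = 142 px.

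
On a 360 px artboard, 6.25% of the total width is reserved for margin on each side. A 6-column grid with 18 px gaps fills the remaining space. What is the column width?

37.5 px

360 × (1 − 2·6.25%) = 360 × 87.5% = 315 px for the columns.
Subtracting 5 gaps of 18 leaves 225 for 6 columns, so c = 37.5 px.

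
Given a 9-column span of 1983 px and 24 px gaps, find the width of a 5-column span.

1091 px

1983 − 8·24 = 1791; ÷9 gives c = 199 px.
5-column span = 5·199 + 4·24 = 1091 px.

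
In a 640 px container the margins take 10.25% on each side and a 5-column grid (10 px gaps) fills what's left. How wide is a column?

Each margin = 10.25% of 640 = 65.6 px; content = 640 − 2·65.6 = 508.8 px.
5 columns + 4 gaps: 5c + 4·10 = 508.8.
5c = 508.8 − 40 = 468.8, so c = 93.76 px.

93.76 px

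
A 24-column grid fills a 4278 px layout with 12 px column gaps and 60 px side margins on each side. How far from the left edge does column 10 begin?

Inside the margins: 4278 − 120 = 4158 px.
Subtracting 23 column gaps of 12 leaves 3882 for 24 columns, so c = 161.75 px.
Each column+gutter stride is 173.75 px; 9 of them past the 60 px margin is 60 + 1563.75 = 1623.75 px.

1623.75 px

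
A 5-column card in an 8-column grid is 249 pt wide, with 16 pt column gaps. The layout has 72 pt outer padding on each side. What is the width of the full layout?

552 pt

5c + 4·16 = 249 → 5c = 185 → c = 37 pt.
Total width: 2·72 + 8·37 + 7·16 = 552 pt.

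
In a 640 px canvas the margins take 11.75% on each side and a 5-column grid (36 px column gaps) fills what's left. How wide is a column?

Each margin = 11.75% of 640 = 75.2 px; content = 640 − 2·75.2 = 489.6 px.
Subtracting 4 column gaps of 36 leaves 345.6 for 5 columns, so c = 69.12 px.

69.12 px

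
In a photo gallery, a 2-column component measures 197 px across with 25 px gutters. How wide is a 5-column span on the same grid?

Subtracting 1 gutter of 25 leaves 172 for 2 columns, so c = 86 px.
Span of 5: 5·86 + 4·25 = 430 + 100 = 530 px.

530 px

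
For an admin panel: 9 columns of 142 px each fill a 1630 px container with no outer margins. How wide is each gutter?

44 px

9·142 + 8g = 1630 → 8g = 352 → g = 44 px.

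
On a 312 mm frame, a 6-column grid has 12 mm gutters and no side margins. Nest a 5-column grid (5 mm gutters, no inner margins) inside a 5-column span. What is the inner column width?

312 − 5·12 = 252; ÷6 gives c = 42 mm.
5 columns plus 4 gutters: 210 + 48 = 258 mm.
Subtracting 4 gutters of 5 leaves 238 for 5 columns, so d = 47.6 mm.

47.6 mm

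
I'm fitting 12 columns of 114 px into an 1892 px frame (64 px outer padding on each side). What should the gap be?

36 px

Inside the margins: 1892 − 128 = 1764 px.
12·114 + 11g = 1764 → 11g = 396 → g = 36 px.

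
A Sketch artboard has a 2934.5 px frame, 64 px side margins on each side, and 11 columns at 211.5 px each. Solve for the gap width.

48 px

Take off 128 px of margins, leaving 2806.5 px.
11 columns take 11·211.5 = 2326.5 px; remaining 480 splits into 10 gaps.
g = 480 / 10 = 48 px.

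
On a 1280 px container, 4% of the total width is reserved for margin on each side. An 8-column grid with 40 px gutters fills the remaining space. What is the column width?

112.2 px

1280 × (1 − 2·4%) = 1280 × 92% = 1177.6 px for the columns.
8c + 7·40 = 1177.6 → 8c = 897.6 → c = 112.2 px.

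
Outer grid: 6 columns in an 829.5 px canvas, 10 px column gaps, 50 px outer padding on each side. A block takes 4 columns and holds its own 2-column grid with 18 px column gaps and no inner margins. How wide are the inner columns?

232.5 px

Outer content = 829.5 − 2·50 = 729.5 px.
729.5 − 5·10 = 679.5; ÷6 gives c = 113.25 px.
4-column span = 4·113.25 + 3·10 = 483 px.
2 columns + 1 column gap: 2d + 1·18 = 483.
2d = 483 − 18 = 465, so d = 232.5 px.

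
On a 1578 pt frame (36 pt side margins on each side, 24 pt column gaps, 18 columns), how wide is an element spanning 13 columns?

1081 pt

Content width = 1578 − 2·36 = 1506 pt.
Subtracting 17 column gaps of 24 leaves 1098 for 18 columns, so c = 61 pt.
13-column span = 13·61 + 12·24 = 1081 pt.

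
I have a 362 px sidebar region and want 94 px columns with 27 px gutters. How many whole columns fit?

3 columns

Each extra column adds 94 + 27 = 121 px.
(362 + 27) / 121 = 3.21, so 3 columns fit.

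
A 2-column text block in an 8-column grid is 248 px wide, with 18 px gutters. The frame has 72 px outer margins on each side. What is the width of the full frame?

1190 px

2 columns + 1 gutter: 2c + 1·18 = 248.
2c = 248 − 18 = 230, so c = 115 px.
Adding margins, columns and gutters: 144 + 920 + 126 = 1190 px.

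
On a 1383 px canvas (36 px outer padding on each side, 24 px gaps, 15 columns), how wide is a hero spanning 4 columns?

Take off 72 px of margins, leaving 1311 px.
Subtracting 14 gaps of 24 leaves 975 for 15 columns, so c = 65 px.
4-column span = 4·65 + 3·24 = 332 px.

332 px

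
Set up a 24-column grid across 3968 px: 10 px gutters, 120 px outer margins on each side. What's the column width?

Take off 240 px of margins, leaving 3728 px.
24c + 23·10 = 3728 → 24c = 3498 → c = 145.75 px.

145.75 px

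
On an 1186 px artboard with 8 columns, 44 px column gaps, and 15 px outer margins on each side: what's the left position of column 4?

465 px

Inside the margins: 1186 − 30 = 1156 px.
Subtracting 7 column gaps of 44 leaves 848 for 8 columns, so c = 106 px.
Column 4 starts at margin + 3·(column + gutter) = 15 + 3·150 = 465 px.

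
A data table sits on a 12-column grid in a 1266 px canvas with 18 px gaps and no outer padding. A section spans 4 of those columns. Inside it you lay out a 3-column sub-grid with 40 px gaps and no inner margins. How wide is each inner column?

12c + 11·18 = 1266 → 12c = 1068 → c = 89 px.
4-column span = 4·89 + 3·18 = 410 px.
410 − 2·40 = 330; ÷3 gives d = 110 px.

110 px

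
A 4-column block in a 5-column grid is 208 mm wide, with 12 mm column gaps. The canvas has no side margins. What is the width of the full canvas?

263 mm

4c + 3·12 = 208 → 4c = 172 → c = 43 mm.
Canvas = 5·43 + 4·12 = 215 + 48 = 263 mm.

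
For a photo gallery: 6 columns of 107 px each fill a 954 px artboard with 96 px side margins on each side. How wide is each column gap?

24 px

Inside the margins: 954 − 192 = 762 px.
6·107 + 5g = 762 → 5g = 120 → g = 24 px.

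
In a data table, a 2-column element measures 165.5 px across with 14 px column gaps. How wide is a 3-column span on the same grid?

Subtracting 1 column gap of 14 leaves 151.5 for 2 columns, so c = 75.75 px.
3 columns plus 2 column gaps: 227.25 + 28 = 255.25 px.

255.25 px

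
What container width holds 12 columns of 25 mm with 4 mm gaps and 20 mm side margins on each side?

Adding margins, columns and gutters: 40 + 300 + 44 = 384 mm.

384 mm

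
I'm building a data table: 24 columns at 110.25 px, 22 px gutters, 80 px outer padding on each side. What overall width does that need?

Total width: 2·80 + 24·110.25 + 23·22 = 3312 px.

3312 px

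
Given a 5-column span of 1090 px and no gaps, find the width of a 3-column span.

654 px

5c = 1090 → c = 218 px.
3-column span = 3·218 = 654 px.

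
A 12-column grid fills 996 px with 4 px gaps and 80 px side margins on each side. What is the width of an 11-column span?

766 px

Inside the margins: 996 − 160 = 836 px.
Subtracting 11 gaps of 4 leaves 792 for 12 columns, so c = 66 px.
11-column span = 11·66 + 10·4 = 766 px.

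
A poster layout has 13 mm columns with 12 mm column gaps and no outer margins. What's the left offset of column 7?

Each column+gutter stride is 25 mm; with no margin, 6 of them is 150 mm.

150 mm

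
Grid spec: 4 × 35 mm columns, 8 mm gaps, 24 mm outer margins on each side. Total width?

212 mm

Adding margins, columns and gutters: 48 + 140 + 24 = 212 mm.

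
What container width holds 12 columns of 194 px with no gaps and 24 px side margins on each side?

2376 px

Total width: 2·24 + 12·194 = 2376 px.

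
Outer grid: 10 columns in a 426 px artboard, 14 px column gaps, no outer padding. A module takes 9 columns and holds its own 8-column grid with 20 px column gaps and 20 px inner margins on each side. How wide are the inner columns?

10 columns + 9 column gaps: 10c + 9·14 = 426.
10c = 426 − 126 = 300, so c = 30 px.
9 columns plus 8 column gaps: 270 + 112 = 382 px.
Inner content = 382 − 2·20 = 342 px.
8d + 7·20 = 342 → 8d = 202 → d = 25.25 px.

25.25 px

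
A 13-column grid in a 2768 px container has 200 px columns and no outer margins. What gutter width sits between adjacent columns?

Columns use 2600 px, leaving 168 px across 12 gutters = 14 px each.

14 px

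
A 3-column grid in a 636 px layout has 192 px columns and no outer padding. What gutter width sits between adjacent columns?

3·192 + 2g = 636 → 2g = 60 → g = 30 px.

30 px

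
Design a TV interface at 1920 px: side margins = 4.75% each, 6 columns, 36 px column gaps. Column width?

Each margin = 4.75% of 1920 = 91.2 px; content = 1920 − 2·91.2 = 1737.6 px.
6 columns + 5 column gaps: 6c + 5·36 = 1737.6.
6c = 1737.6 − 180 = 1557.6, so c = 259.6 px.

259.6 px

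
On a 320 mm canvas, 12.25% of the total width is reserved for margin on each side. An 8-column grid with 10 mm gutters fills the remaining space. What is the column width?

320 × (1 − 2·12.25%) = 320 × 75.5% = 241.6 mm for the columns.
8 columns + 7 gutters: 8c + 7·10 = 241.6.
8c = 241.6 − 70 = 171.6, so c = 21.45 mm.

21.45 mm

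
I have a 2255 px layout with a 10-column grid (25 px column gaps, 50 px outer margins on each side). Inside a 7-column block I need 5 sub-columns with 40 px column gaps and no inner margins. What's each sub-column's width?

268.2 px

Inside the margins: 2255 − 100 = 2155 px.
10 columns + 9 column gaps: 10c + 9·25 = 2155.
10c = 2155 − 225 = 1930, so c = 193 px.
7-column span = 7·193 + 6·25 = 1501 px.
Subtracting 4 column gaps of 40 leaves 1341 for 5 columns, so d = 268.2 px.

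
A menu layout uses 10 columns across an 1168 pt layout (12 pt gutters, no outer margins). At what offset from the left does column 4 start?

354 pt

Subtracting 9 gutters of 12 leaves 1060 for 10 columns, so c = 106 pt.
No margin, so column 4 starts at 3·(column + gutter) = 3·118 = 354 pt.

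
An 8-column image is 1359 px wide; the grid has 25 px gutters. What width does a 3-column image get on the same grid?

494 px

8c + 7·25 = 1359 → 8c = 1184 → c = 148 px.
Span of 3: 3·148 + 2·25 = 444 + 50 = 494 px.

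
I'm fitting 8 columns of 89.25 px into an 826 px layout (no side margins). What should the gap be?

16 px

8·89.25 + 7g = 826 → 7g = 112 → g = 16 px.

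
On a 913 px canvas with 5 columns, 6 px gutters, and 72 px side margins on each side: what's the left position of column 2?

227 px

Take off 144 px of margins, leaving 769 px.
5 columns + 4 gutters: 5c + 4·6 = 769.
5c = 769 − 24 = 745, so c = 149 px.
Column 2 starts at margin + 1·(column + gutter) = 72 + 1·155 = 227 px.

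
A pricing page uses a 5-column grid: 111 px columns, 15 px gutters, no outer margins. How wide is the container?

615 px

Container = 5·111 + 4·15 = 555 + 60 = 615 px.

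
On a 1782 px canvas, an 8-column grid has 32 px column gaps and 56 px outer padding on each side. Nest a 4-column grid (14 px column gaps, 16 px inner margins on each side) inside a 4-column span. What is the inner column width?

186.25 px

Inside the margins: 1782 − 112 = 1670 px.
8 columns + 7 column gaps: 8c + 7·32 = 1670.
8c = 1670 − 224 = 1446, so c = 180.75 px.
Span of 4: 4·180.75 + 3·32 = 723 + 96 = 819 px.
Inner content = 819 − 2·16 = 787 px.
787 − 3·14 = 745; ÷4 gives d = 186.25 px.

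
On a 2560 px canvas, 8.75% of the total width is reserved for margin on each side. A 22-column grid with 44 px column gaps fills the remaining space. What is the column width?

2560 × (1 − 2·8.75%) = 2560 × 82.5% = 2112 px for the columns.
22 columns + 21 column gaps: 22c + 21·44 = 2112.
22c = 2112 − 924 = 1188, so c = 54 px.

54 px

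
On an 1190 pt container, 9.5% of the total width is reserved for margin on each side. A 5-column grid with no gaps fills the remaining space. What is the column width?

Margins: 9.5% × 1190 = 113.05 pt each, so content = 1190 − 226.1 = 963.9 pt.
963.9 / 5 = 192.78 pt per column.

192.78 pt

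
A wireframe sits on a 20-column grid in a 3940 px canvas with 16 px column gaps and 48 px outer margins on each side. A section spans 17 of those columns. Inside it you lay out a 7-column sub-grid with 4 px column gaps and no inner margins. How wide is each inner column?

Subtract both margins: 3940 − 2·48 = 3844 px.
20 columns + 19 column gaps: 20c + 19·16 = 3844.
20c = 3844 − 304 = 3540, so c = 177 px.
17-column span = 17·177 + 16·16 = 3265 px.
7d + 6·4 = 3265 → 7d = 3241 → d = 463 px.

463 px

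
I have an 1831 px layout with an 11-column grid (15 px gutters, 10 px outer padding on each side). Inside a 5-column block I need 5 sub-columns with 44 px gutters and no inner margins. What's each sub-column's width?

127.8 px

Take off 20 px of margins, leaving 1811 px.
1811 − 10·15 = 1661; ÷11 gives c = 151 px.
5-column span = 5·151 + 4·15 = 815 px.
5d + 4·44 = 815 → 5d = 639 → d = 127.8 px.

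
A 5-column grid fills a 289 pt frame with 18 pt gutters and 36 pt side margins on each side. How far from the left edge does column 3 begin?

130 pt

Subtract both margins: 289 − 2·36 = 217 pt.
217 − 4·18 = 145; ÷5 gives c = 29 pt.
Each column+gutter stride is 47 pt; 2 of them past the 36 pt margin is 36 + 94 = 130 pt.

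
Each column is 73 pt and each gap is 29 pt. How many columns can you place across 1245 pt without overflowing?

k columns need k·73 + (k−1)·29 = k·102 − 29.
k·102 − 29 ≤ 1245 → k ≤ 1274 / 102 ≈ 12.49, so k = 12.

12 columns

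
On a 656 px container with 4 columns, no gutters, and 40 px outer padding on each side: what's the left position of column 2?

184 px

Inside the margins: 656 − 80 = 576 px.
4c = 576 → c = 144 px.
Each column+gutter stride is 144 px; 1 of them past the 40 px margin is 40 + 144 = 184 px.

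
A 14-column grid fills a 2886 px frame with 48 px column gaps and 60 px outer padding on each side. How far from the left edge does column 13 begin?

Content = 2886 − 2·60 = 2766 px.
14c + 13·48 = 2766 → 14c = 2142 → c = 153 px.
Before column 13: the margin + 12 columns + 12 column gaps.
Offset = 60 + 12·(153 + 48) = 60 + 2412 = 2472 px.

2472 px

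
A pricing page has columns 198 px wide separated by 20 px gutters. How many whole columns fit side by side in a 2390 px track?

k columns need k·198 + (k−1)·20 = k·218 − 20.
k·218 − 20 ≤ 2390 → k ≤ 2410 / 218 ≈ 11.06, so k = 11.

11 columns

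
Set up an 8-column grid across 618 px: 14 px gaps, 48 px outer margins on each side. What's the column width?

Subtract both margins: 618 − 2·48 = 522 px.
Subtracting 7 gaps of 14 leaves 424 for 8 columns, so c = 53 px.

53 px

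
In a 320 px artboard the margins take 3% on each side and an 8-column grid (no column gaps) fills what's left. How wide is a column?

37.6 px

Each margin = 3% of 320 = 9.6 px; content = 320 − 2·9.6 = 300.8 px.
8c = 300.8 → c = 37.6 px.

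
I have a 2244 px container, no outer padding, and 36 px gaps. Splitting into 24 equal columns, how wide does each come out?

59 px

Subtracting 23 gaps of 36 leaves 1416 for 24 columns, so c = 59 px.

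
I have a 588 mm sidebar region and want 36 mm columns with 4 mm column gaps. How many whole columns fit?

14 columns: 14·36 + 13·4 = 556 mm ≤ 588.
15 columns: 596 mm > 588. So 14.

14 columns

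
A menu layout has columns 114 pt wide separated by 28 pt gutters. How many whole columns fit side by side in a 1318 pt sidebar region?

9 columns

Each extra column adds 114 + 28 = 142 pt.
(1318 + 28) / 142 = 9.48, so 9 columns fit.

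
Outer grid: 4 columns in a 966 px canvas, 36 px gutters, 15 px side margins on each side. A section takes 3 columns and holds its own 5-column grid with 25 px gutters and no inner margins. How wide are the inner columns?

118.6 px

Outer content = 966 − 2·15 = 936 px.
4 columns + 3 gutters: 4c + 3·36 = 936.
4c = 936 − 108 = 828, so c = 207 px.
3 columns plus 2 gutters: 621 + 72 = 693 px.
693 − 4·25 = 593; ÷5 gives d = 118.6 px.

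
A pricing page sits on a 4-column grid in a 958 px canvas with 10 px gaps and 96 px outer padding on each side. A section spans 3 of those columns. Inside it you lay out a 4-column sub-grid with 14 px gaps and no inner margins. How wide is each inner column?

132.5 px

Take off 192 px of margins, leaving 766 px.
4c + 3·10 = 766 → 4c = 736 → c = 184 px.
Span of 3: 3·184 + 2·10 = 552 + 20 = 572 px.
572 − 3·14 = 530; ÷4 gives d = 132.5 px.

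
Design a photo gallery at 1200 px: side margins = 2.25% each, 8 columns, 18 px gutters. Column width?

Each margin = 2.25% of 1200 = 27 px; content = 1200 − 2·27 = 1146 px.
1146 − 7·18 = 1020; ÷8 gives c = 127.5 px.

127.5 px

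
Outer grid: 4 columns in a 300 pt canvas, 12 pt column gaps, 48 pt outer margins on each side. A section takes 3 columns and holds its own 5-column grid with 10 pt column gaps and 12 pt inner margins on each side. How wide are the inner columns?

17.2 pt

Subtract both margins: 300 − 2·48 = 204 pt.
4c + 3·12 = 204 → 4c = 168 → c = 42 pt.
3-column span = 3·42 + 2·12 = 150 pt.
Inner content = 150 − 2·12 = 126 pt.
5d + 4·10 = 126 → 5d = 86 → d = 17.2 pt.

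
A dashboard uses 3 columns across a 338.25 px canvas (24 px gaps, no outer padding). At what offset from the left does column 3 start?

241.5 px

Subtracting 2 gaps of 24 leaves 290.25 for 3 columns, so c = 96.75 px.
No margin, so column 3 starts at 2·(column + gutter) = 2·120.75 = 241.5 px.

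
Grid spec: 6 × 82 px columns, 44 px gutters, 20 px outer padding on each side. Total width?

Artboard = 2·20 + 6·82 + 5·44 = 40 + 492 + 220 = 752 px.

752 px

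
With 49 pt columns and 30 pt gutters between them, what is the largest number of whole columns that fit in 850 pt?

Each extra column adds 49 + 30 = 79 pt.
(850 + 30) / 79 = 11.14, so 11 columns fit.

11 columns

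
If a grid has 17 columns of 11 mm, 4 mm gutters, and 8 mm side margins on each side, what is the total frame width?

Total width: 2·8 + 17·11 + 16·4 = 267 mm.

267 mm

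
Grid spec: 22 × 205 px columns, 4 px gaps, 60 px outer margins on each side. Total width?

4714 px

Total width: 2·60 + 22·205 + 21·4 = 4714 px.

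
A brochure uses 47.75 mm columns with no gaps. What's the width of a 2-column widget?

With no gaps, 2 columns span 2·47.75 = 95.5 mm.

95.5 mm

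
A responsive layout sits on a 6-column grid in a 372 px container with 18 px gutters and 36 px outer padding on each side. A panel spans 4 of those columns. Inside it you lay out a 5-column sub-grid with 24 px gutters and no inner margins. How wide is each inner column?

Outer content = 372 − 2·36 = 300 px.
300 − 5·18 = 210; ÷6 gives c = 35 px.
Span of 4: 4·35 + 3·18 = 140 + 54 = 194 px.
194 − 4·24 = 98; ÷5 gives d = 19.6 px.

19.6 px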